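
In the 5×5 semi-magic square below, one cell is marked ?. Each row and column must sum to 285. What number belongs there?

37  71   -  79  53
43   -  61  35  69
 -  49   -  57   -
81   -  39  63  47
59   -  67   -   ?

75

From row 1, 285 − (37 + 71 + 79 + 53) gives (1,3) = 45.
Using row 2: 43 + 61 + 35 + 69 + ? → (2,2) = 285 − 208 = 77.
From row 4, 285 − (81 + 39 + 63 + 47) gives (4,2) = 55.
Column 1 needs 285; the known cells sum to 220, so (3,1) = 65.
Column 2: 71 + 77 + 49 + 55 + ? = 285, so (5,2) = 33.
The remaining cell in column 3 is (3,3) = 285 − 212 = 73.
Column 4 needs 285; the known cells sum to 234, so (5,4) = 51.
Row 3: 65 + 49 + 73 + 57 + ? = 285, so (3,5) = 41.
Row 5: 59 + 33 + 67 + 51 + ? = 285, so (5,5) = 75.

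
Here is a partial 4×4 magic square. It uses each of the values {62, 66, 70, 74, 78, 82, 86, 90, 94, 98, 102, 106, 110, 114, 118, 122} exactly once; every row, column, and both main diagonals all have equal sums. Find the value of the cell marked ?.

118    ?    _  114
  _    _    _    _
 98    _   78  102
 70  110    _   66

The 16 entries sum to 1472, so each line sums to 1472/4 = 368.
Row 3 must total 368; the given cells sum to 278, so (3,2) = 90.
From row 4, 368 − (70 + 110 + 66) gives (4,3) = 122.
The remaining cell in column 1 is (2,1) = 368 − 286 = 82.
Using column 4: 114 + 102 + 66 + ? → (2,4) = 368 − 282 = 86.
Main diagonal must total 368; the given cells sum to 262, so (2,2) = 106.
Anti-diagonal: 114 + 90 + 70 + ? = 368, so (2,3) = 94.
Using column 2: 106 + 90 + 110 + ? → (1,2) = 368 − 306 = 62.

62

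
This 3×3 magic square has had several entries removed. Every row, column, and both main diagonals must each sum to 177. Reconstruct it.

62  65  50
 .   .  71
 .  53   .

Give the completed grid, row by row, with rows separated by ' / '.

Column 2 needs 177; the known cells sum to 118, so (2,2) = 59.
From column 3, 177 − (50 + 71) gives (3,3) = 56.
From anti-diagonal, 177 − (50 + 59) gives (3,1) = 68.
Row 2: 59 + 71 + ? = 177, so (2,1) = 47.

62 65 50 / 47 59 71 / 68 53 56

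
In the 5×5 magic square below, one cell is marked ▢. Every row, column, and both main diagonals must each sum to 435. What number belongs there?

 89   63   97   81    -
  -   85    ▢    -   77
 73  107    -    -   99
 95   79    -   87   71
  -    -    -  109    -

Using row 1: 89 + 63 + 97 + 81 + ? → (1,5) = 435 − 330 = 105.
Row 4 needs 435; the known cells sum to 332, so (4,3) = 103.
Column 2: 63 + 85 + 107 + 79 + ? = 435, so (5,2) = 101.
The remaining cell in column 5 is (5,5) = 435 − 352 = 83.
Main diagonal: 89 + 85 + 87 + 83 + ? = 435, so (3,3) = 91.
Row 3: 73 + 107 + 91 + 99 + ? = 435, so (3,4) = 65.
Column 4: 81 + 65 + 87 + 109 + ? = 435, so (2,4) = 93.
Anti-diagonal must total 435; the given cells sum to 368, so (5,1) = 67.
Row 5: 67 + 101 + 109 + 83 + ? = 435, so (5,3) = 75.
Column 1 must total 435; the given cells sum to 324, so (2,1) = 111.
Column 3: 97 + 91 + 103 + 75 + ? = 435, so (2,3) = 69.

69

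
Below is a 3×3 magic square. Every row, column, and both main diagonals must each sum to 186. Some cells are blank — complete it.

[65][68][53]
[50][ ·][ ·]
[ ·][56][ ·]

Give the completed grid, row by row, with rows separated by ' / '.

65 68 53 / 50 62 74 / 71 56 59

Column 1 needs 186; the known cells sum to 115, so (3,1) = 71.
Column 2 must total 186; the given cells sum to 124, so (2,2) = 62.
From main diagonal, 186 − (65 + 62) gives (3,3) = 59.
Row 2 must total 186; the given cells sum to 112, so (2,3) = 74.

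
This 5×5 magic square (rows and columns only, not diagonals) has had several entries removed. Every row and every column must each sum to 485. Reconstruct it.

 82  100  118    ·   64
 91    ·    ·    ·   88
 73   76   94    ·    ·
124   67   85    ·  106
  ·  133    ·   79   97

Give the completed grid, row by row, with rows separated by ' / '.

82 100 118 121 64 / 91 109 127 70 88 / 73 76 94 112 130 / 124 67 85 103 106 / 115 133 61 79 97

Using row 1: 82 + 100 + 118 + 64 + ? → (1,4) = 485 − 364 = 121.
From row 4, 485 − (124 + 67 + 85 + 106) gives (4,4) = 103.
The remaining cell in column 1 is (5,1) = 485 − 370 = 115.
Column 2: 100 + 76 + 67 + 133 + ? = 485, so (2,2) = 109.
The remaining cell in column 5 is (3,5) = 485 − 355 = 130.
Row 3: 73 + 76 + 94 + 130 + ? = 485, so (3,4) = 112.
From row 5, 485 − (115 + 133 + 79 + 97) gives (5,3) = 61.
Column 3 must total 485; the given cells sum to 358, so (2,3) = 127.
The remaining cell in column 4 is (2,4) = 485 − 415 = 70.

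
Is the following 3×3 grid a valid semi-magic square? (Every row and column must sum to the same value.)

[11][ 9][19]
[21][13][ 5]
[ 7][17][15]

Row 1: 11 + 9 + 19 = 39.
Row 2: 21 + 13 + 5 = 39.
Row 3: 7 + 17 + 15 = 39.
Column 1: 11 + 21 + 7 = 39.
Column 2: 9 + 13 + 17 = 39.
Column 3: 19 + 5 + 15 = 39.
All lines sum to 39.

Yes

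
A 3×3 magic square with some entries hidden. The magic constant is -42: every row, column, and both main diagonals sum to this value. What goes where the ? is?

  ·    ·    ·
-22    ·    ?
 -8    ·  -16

-6

Using row 3: -8 + (-16) + ? → (3,2) = -42 − (-24) = -18.
The remaining cell in column 1 is (1,1) = -42 − (-30) = -12.
From main diagonal, -42 − (-12 + (-16)) gives (2,2) = -14.
Using anti-diagonal: -14 + (-8) + ? → (1,3) = -42 − (-22) = -20.
Row 1 needs -42; the known cells sum to -32, so (1,2) = -10.
Row 2: -22 + (-14) + ? = -42, so (2,3) = -6.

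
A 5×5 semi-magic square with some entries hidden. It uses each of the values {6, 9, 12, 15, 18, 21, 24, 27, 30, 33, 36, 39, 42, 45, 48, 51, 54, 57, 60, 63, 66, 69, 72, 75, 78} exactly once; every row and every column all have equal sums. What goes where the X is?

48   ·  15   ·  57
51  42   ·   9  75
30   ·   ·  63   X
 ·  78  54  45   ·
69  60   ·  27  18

The 25 entries sum to 1050, so each line sums to 1050/5 = 210.
Using row 2: 51 + 42 + 9 + 75 + ? → (2,3) = 210 − 177 = 33.
Row 5 must total 210; the given cells sum to 174, so (5,3) = 36.
The remaining cell in column 1 is (4,1) = 210 − 198 = 12.
Column 3 needs 210; the known cells sum to 138, so (3,3) = 72.
Column 4 needs 210; the known cells sum to 144, so (1,4) = 66.
Row 1 needs 210; the known cells sum to 186, so (1,2) = 24.
Using row 4: 12 + 78 + 54 + 45 + ? → (4,5) = 210 − 189 = 21.
The remaining cell in column 2 is (3,2) = 210 − 204 = 6.
Column 5: 57 + 75 + 21 + 18 + ? = 210, so (3,5) = 39.

39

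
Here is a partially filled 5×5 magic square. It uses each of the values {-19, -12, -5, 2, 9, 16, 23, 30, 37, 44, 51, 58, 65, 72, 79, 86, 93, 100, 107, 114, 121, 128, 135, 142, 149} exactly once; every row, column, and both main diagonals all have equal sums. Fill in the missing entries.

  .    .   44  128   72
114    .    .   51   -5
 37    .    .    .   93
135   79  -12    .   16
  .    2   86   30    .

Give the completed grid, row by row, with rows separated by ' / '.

-19 100 44 128 72 / 114 23 142 51 -5 / 37 121 65 9 93 / 135 79 -12 107 16 / 58 2 86 30 149

The 25 entries sum to 1625, so each line sums to 1625/5 = 325.
Row 4: 135 + 79 + (-12) + 16 + ? = 325, so (4,4) = 107.
Column 4 must total 325; the given cells sum to 316, so (3,4) = 9.
From column 5, 325 − (72 + (-5) + 93 + 16) gives (5,5) = 149.
Row 5 needs 325; the known cells sum to 267, so (5,1) = 58.
Column 1 needs 325; the known cells sum to 344, so (1,1) = -19.
Using anti-diagonal: 72 + 51 + 79 + 58 + ? → (3,3) = 325 − 260 = 65.
The remaining cell in row 1 is (1,2) = 325 − 225 = 100.
The remaining cell in row 3 is (3,2) = 325 − 204 = 121.
Using column 2: 100 + 121 + 79 + 2 + ? → (2,2) = 325 − 302 = 23.
The remaining cell in column 3 is (2,3) = 325 − 183 = 142.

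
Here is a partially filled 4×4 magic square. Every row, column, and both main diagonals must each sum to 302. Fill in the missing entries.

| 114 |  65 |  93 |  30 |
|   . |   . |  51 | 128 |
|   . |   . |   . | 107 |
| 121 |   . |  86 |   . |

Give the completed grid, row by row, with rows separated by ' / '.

Column 3 must total 302; the given cells sum to 230, so (3,3) = 72.
Column 4 must total 302; the given cells sum to 265, so (4,4) = 37.
Using main diagonal: 114 + 72 + 37 + ? → (2,2) = 302 − 223 = 79.
Anti-diagonal needs 302; the known cells sum to 202, so (3,2) = 100.
From row 2, 302 − (79 + 51 + 128) gives (2,1) = 44.
From row 3, 302 − (100 + 72 + 107) gives (3,1) = 23.
Row 4: 121 + 86 + 37 + ? = 302, so (4,2) = 58.

114 65 93 30 / 44 79 51 128 / 23 100 72 107 / 121 58 86 37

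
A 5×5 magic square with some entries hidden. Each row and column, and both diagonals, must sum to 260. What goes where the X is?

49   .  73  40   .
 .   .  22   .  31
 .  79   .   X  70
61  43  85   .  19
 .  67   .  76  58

Row 4: 61 + 43 + 85 + 19 + ? = 260, so (4,4) = 52.
Using column 5: 31 + 70 + 19 + 58 + ? → (1,5) = 260 − 178 = 82.
Row 1: 49 + 73 + 40 + 82 + ? = 260, so (1,2) = 16.
Column 2 must total 260; the given cells sum to 205, so (2,2) = 55.
Using main diagonal: 49 + 55 + 52 + 58 + ? → (3,3) = 260 − 214 = 46.
Column 3 needs 260; the known cells sum to 226, so (5,3) = 34.
The remaining cell in row 5 is (5,1) = 260 − 235 = 25.
The remaining cell in anti-diagonal is (2,4) = 260 − 196 = 64.
Row 2 needs 260; the known cells sum to 172, so (2,1) = 88.
Column 1 needs 260; the known cells sum to 223, so (3,1) = 37.
Using column 4: 40 + 64 + 52 + 76 + ? → (3,4) = 260 − 232 = 28.

28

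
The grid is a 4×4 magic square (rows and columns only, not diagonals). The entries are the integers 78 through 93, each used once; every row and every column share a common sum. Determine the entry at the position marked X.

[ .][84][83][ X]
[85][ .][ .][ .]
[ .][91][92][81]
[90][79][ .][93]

86

The entries are 78 through 93, which sum to 1368, so each line sums to 1368/4 = 342.
Using row 3: 91 + 92 + 81 + ? → (3,1) = 342 − 264 = 78.
Using row 4: 90 + 79 + 93 + ? → (4,3) = 342 − 262 = 80.
From column 1, 342 − (85 + 78 + 90) gives (1,1) = 89.
Using column 2: 84 + 91 + 79 + ? → (2,2) = 342 − 254 = 88.
Using column 3: 83 + 92 + 80 + ? → (2,3) = 342 − 255 = 87.
The remaining cell in row 1 is (1,4) = 342 − 256 = 86.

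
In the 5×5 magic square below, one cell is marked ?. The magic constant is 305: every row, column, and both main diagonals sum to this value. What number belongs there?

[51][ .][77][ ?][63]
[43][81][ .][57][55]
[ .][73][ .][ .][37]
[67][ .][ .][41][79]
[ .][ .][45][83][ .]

75

From row 2, 305 − (43 + 81 + 57 + 55) gives (2,3) = 69.
Column 5 needs 305; the known cells sum to 234, so (5,5) = 71.
From main diagonal, 305 − (51 + 81 + 41 + 71) gives (3,3) = 61.
Column 3 needs 305; the known cells sum to 252, so (4,3) = 53.
Row 4 must total 305; the given cells sum to 240, so (4,2) = 65.
Anti-diagonal needs 305; the known cells sum to 246, so (5,1) = 59.
Row 5 needs 305; the known cells sum to 258, so (5,2) = 47.
Column 1 must total 305; the given cells sum to 220, so (3,1) = 85.
From column 2, 305 − (81 + 73 + 65 + 47) gives (1,2) = 39.
Row 1: 51 + 39 + 77 + 63 + ? = 305, so (1,4) = 75.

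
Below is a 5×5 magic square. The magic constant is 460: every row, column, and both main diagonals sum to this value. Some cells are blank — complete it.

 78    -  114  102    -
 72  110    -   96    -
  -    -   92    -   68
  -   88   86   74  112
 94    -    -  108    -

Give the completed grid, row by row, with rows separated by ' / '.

Using row 4: 88 + 86 + 74 + 112 + ? → (4,1) = 460 − 360 = 100.
Column 1 must total 460; the given cells sum to 344, so (3,1) = 116.
Column 4: 102 + 96 + 74 + 108 + ? = 460, so (3,4) = 80.
Main diagonal: 78 + 110 + 92 + 74 + ? = 460, so (5,5) = 106.
Anti-diagonal: 96 + 92 + 88 + 94 + ? = 460, so (1,5) = 90.
Using row 1: 78 + 114 + 102 + 90 + ? → (1,2) = 460 − 384 = 76.
Row 3 needs 460; the known cells sum to 356, so (3,2) = 104.
Column 2 must total 460; the given cells sum to 378, so (5,2) = 82.
Using column 5: 90 + 68 + 112 + 106 + ? → (2,5) = 460 − 376 = 84.
From row 2, 460 − (72 + 110 + 96 + 84) gives (2,3) = 98.
Using row 5: 94 + 82 + 108 + 106 + ? → (5,3) = 460 − 390 = 70.

78 76 114 102 90 / 72 110 98 96 84 / 116 104 92 80 68 / 100 88 86 74 112 / 94 82 70 108 106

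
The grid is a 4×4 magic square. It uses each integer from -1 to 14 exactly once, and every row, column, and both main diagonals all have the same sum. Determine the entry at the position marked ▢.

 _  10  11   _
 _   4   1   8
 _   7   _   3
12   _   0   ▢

9

The entries are -1 through 14, which sum to 104, so each line sums to 104/4 = 26.
Row 2 must total 26; the given cells sum to 13, so (2,1) = 13.
Column 2 needs 26; the known cells sum to 21, so (4,2) = 5.
Column 3 must total 26; the given cells sum to 12, so (3,3) = 14.
The remaining cell in anti-diagonal is (1,4) = 26 − 20 = 6.
From row 1, 26 − (10 + 11 + 6) gives (1,1) = -1.
Using row 3: 7 + 14 + 3 + ? → (3,1) = 26 − 24 = 2.
Row 4: 12 + 5 + 0 + ? = 26, so (4,4) = 9.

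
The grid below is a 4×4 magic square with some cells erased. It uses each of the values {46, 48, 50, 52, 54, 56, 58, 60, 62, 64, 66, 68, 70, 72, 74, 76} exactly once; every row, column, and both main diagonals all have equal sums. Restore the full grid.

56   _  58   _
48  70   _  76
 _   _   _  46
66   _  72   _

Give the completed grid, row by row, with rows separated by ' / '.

56 62 58 68 / 48 70 50 76 / 74 60 64 46 / 66 52 72 54

The 16 entries sum to 976, so each line sums to 976/4 = 244.
Using row 2: 48 + 70 + 76 + ? → (2,3) = 244 − 194 = 50.
From column 1, 244 − (56 + 48 + 66) gives (3,1) = 74.
Column 3 must total 244; the given cells sum to 180, so (3,3) = 64.
Main diagonal must total 244; the given cells sum to 190, so (4,4) = 54.
Row 3 must total 244; the given cells sum to 184, so (3,2) = 60.
Row 4 needs 244; the known cells sum to 192, so (4,2) = 52.
The remaining cell in column 2 is (1,2) = 244 − 182 = 62.
The remaining cell in column 4 is (1,4) = 244 − 176 = 68.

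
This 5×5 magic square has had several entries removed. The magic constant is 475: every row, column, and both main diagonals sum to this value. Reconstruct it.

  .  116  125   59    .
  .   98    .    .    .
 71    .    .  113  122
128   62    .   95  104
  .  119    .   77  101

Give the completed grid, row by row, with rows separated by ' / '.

The remaining cell in row 4 is (4,3) = 475 − 389 = 86.
Column 2 must total 475; the given cells sum to 395, so (3,2) = 80.
Column 4 must total 475; the given cells sum to 344, so (2,4) = 131.
Using row 3: 71 + 80 + 113 + 122 + ? → (3,3) = 475 − 386 = 89.
The remaining cell in main diagonal is (1,1) = 475 − 383 = 92.
Row 1 needs 475; the known cells sum to 392, so (1,5) = 83.
The remaining cell in column 5 is (2,5) = 475 − 410 = 65.
Anti-diagonal: 83 + 131 + 89 + 62 + ? = 475, so (5,1) = 110.
Row 5 needs 475; the known cells sum to 407, so (5,3) = 68.
The remaining cell in column 1 is (2,1) = 475 − 401 = 74.
Column 3: 125 + 89 + 86 + 68 + ? = 475, so (2,3) = 107.

92 116 125 59 83 / 74 98 107 131 65 / 71 80 89 113 122 / 128 62 86 95 104 / 110 119 68 77 101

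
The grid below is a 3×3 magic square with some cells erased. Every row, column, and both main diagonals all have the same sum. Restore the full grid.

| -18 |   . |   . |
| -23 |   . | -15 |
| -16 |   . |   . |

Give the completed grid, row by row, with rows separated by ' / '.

Column 1 is already complete: -18 + -23 + -16 = -57, so that is the magic constant.
Row 2: -23 + (-15) + ? = -57, so (2,2) = -19.
Main diagonal: -18 + (-19) + ? = -57, so (3,3) = -20.
From anti-diagonal, -57 − (-19 + (-16)) gives (1,3) = -22.
The remaining cell in row 1 is (1,2) = -57 − (-40) = -17.
Row 3 needs -57; the known cells sum to -36, so (3,2) = -21.

-18 -17 -22 / -23 -19 -15 / -16 -21 -20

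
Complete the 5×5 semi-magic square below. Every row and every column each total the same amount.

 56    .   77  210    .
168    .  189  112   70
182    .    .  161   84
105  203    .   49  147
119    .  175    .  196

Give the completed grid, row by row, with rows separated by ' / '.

Column 1 is already complete: 56 + 168 + 182 + 105 + 119 = 630, so that is the magic constant.
From row 2, 630 − (168 + 189 + 112 + 70) gives (2,2) = 91.
Using row 4: 105 + 203 + 49 + 147 + ? → (4,3) = 630 − 504 = 126.
Using column 3: 77 + 189 + 126 + 175 + ? → (3,3) = 630 − 567 = 63.
The remaining cell in column 4 is (5,4) = 630 − 532 = 98.
Using column 5: 70 + 84 + 147 + 196 + ? → (1,5) = 630 − 497 = 133.
Using row 1: 56 + 77 + 210 + 133 + ? → (1,2) = 630 − 476 = 154.
Using row 3: 182 + 63 + 161 + 84 + ? → (3,2) = 630 − 490 = 140.
Row 5 needs 630; the known cells sum to 588, so (5,2) = 42.

56 154 77 210 133 / 168 91 189 112 70 / 182 140 63 161 84 / 105 203 126 49 147 / 119 42 175 98 196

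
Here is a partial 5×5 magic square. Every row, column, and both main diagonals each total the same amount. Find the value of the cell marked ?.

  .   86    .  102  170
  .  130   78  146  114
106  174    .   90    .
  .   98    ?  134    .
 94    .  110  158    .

166

Column 4 is complete and sums to 630; that is the magic constant.
Row 2: 130 + 78 + 146 + 114 + ? = 630, so (2,1) = 162.
Using column 2: 86 + 130 + 174 + 98 + ? → (5,2) = 630 − 488 = 142.
The remaining cell in anti-diagonal is (3,3) = 630 − 508 = 122.
The remaining cell in row 3 is (3,5) = 630 − 492 = 138.
Using row 5: 94 + 142 + 110 + 158 + ? → (5,5) = 630 − 504 = 126.
Column 5 needs 630; the known cells sum to 548, so (4,5) = 82.
Using main diagonal: 130 + 122 + 134 + 126 + ? → (1,1) = 630 − 512 = 118.
Row 1 needs 630; the known cells sum to 476, so (1,3) = 154.
Column 1 needs 630; the known cells sum to 480, so (4,1) = 150.
Column 3 needs 630; the known cells sum to 464, so (4,3) = 166.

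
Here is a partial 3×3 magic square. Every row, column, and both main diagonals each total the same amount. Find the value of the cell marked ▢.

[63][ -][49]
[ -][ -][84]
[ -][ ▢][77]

42

Column 3 is complete and sums to 210; that is the magic constant.
The remaining cell in row 1 is (1,2) = 210 − 112 = 98.
Using main diagonal: 63 + 77 + ? → (2,2) = 210 − 140 = 70.
From anti-diagonal, 210 − (49 + 70) gives (3,1) = 91.
From row 2, 210 − (70 + 84) gives (2,1) = 56.
Row 3 must total 210; the given cells sum to 168, so (3,2) = 42.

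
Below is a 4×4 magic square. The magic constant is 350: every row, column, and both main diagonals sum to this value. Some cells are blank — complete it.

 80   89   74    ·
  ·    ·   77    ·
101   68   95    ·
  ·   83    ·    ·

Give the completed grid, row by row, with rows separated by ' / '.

Row 1 must total 350; the given cells sum to 243, so (1,4) = 107.
Using row 3: 101 + 68 + 95 + ? → (3,4) = 350 − 264 = 86.
Column 2 must total 350; the given cells sum to 240, so (2,2) = 110.
From column 3, 350 − (74 + 77 + 95) gives (4,3) = 104.
Main diagonal needs 350; the known cells sum to 285, so (4,4) = 65.
Anti-diagonal: 107 + 77 + 68 + ? = 350, so (4,1) = 98.
Using column 1: 80 + 101 + 98 + ? → (2,1) = 350 − 279 = 71.
Column 4 needs 350; the known cells sum to 258, so (2,4) = 92.

80 89 74 107 / 71 110 77 92 / 101 68 95 86 / 98 83 104 65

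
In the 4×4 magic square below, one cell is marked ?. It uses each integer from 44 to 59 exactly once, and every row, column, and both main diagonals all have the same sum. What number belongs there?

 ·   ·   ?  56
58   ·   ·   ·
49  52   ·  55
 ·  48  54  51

The entries are 44 through 59, which sum to 824, so each line sums to 824/4 = 206.
From row 3, 206 − (49 + 52 + 55) gives (3,3) = 50.
The remaining cell in row 4 is (4,1) = 206 − 153 = 53.
Column 1: 58 + 49 + 53 + ? = 206, so (1,1) = 46.
Using column 4: 56 + 55 + 51 + ? → (2,4) = 206 − 162 = 44.
From main diagonal, 206 − (46 + 50 + 51) gives (2,2) = 59.
Anti-diagonal needs 206; the known cells sum to 161, so (2,3) = 45.
From column 2, 206 − (59 + 52 + 48) gives (1,2) = 47.
From column 3, 206 − (45 + 50 + 54) gives (1,3) = 57.

57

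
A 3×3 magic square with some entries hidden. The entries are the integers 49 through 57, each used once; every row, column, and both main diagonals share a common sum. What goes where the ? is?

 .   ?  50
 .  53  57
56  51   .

55

The entries are 49 through 57, which sum to 477, so each line sums to 477/3 = 159.
Row 2 must total 159; the given cells sum to 110, so (2,1) = 49.
Row 3 needs 159; the known cells sum to 107, so (3,3) = 52.
From column 1, 159 − (49 + 56) gives (1,1) = 54.
Column 2 needs 159; the known cells sum to 104, so (1,2) = 55.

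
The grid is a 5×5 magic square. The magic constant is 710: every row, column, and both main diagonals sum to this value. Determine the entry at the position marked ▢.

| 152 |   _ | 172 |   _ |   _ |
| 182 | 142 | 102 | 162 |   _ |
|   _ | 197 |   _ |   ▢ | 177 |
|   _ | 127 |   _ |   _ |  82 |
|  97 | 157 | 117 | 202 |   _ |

92

From row 2, 710 − (182 + 142 + 102 + 162) gives (2,5) = 122.
The remaining cell in row 5 is (5,5) = 710 − 573 = 137.
Column 2: 142 + 197 + 127 + 157 + ? = 710, so (1,2) = 87.
Column 5: 122 + 177 + 82 + 137 + ? = 710, so (1,5) = 192.
Anti-diagonal must total 710; the given cells sum to 578, so (3,3) = 132.
Row 1: 152 + 87 + 172 + 192 + ? = 710, so (1,4) = 107.
The remaining cell in column 3 is (4,3) = 710 − 523 = 187.
Main diagonal needs 710; the known cells sum to 563, so (4,4) = 147.
Row 4 must total 710; the given cells sum to 543, so (4,1) = 167.
Column 1 needs 710; the known cells sum to 598, so (3,1) = 112.
The remaining cell in column 4 is (3,4) = 710 − 618 = 92.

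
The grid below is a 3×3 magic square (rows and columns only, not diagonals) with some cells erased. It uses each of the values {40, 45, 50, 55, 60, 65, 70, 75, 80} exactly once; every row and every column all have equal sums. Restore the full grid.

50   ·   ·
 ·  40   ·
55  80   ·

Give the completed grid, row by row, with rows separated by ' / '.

50 60 70 / 75 40 65 / 55 80 45

The 9 entries sum to 540, so each line sums to 540/3 = 180.
The remaining cell in row 3 is (3,3) = 180 − 135 = 45.
From column 1, 180 − (50 + 55) gives (2,1) = 75.
Using column 2: 40 + 80 + ? → (1,2) = 180 − 120 = 60.
From row 1, 180 − (50 + 60) gives (1,3) = 70.
Row 2: 75 + 40 + ? = 180, so (2,3) = 65.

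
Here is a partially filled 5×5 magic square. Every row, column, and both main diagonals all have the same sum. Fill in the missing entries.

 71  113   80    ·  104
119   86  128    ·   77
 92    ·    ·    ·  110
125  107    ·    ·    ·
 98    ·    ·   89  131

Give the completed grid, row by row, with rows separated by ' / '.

Column 1 is already complete: 71 + 119 + 92 + 125 + 98 = 505, so that is the magic constant.
The remaining cell in row 1 is (1,4) = 505 − 368 = 137.
Row 2 needs 505; the known cells sum to 410, so (2,4) = 95.
The remaining cell in column 5 is (4,5) = 505 − 422 = 83.
Anti-diagonal must total 505; the given cells sum to 404, so (3,3) = 101.
Using main diagonal: 71 + 86 + 101 + 131 + ? → (4,4) = 505 − 389 = 116.
Row 4: 125 + 107 + 116 + 83 + ? = 505, so (4,3) = 74.
Column 3 must total 505; the given cells sum to 383, so (5,3) = 122.
The remaining cell in column 4 is (3,4) = 505 − 437 = 68.
From row 3, 505 − (92 + 101 + 68 + 110) gives (3,2) = 134.
Row 5: 98 + 122 + 89 + 131 + ? = 505, so (5,2) = 65.

71 113 80 137 104 / 119 86 128 95 77 / 92 134 101 68 110 / 125 107 74 116 83 / 98 65 122 89 131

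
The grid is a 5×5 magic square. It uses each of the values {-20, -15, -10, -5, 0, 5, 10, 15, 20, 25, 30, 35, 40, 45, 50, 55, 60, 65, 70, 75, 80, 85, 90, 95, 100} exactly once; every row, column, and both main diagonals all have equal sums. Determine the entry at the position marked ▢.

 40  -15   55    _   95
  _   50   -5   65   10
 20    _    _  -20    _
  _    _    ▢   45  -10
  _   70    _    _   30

The 25 entries sum to 1000, so each line sums to 1000/5 = 200.
Using row 1: 40 + (-15) + 55 + 95 + ? → (1,4) = 200 − 175 = 25.
The remaining cell in row 2 is (2,1) = 200 − 120 = 80.
Using column 4: 25 + 65 + (-20) + 45 + ? → (5,4) = 200 − 115 = 85.
Column 5: 95 + 10 + (-10) + 30 + ? = 200, so (3,5) = 75.
Main diagonal must total 200; the given cells sum to 165, so (3,3) = 35.
Row 3 must total 200; the given cells sum to 110, so (3,2) = 90.
Using column 2: -15 + 50 + 90 + 70 + ? → (4,2) = 200 − 195 = 5.
Anti-diagonal: 95 + 65 + 35 + 5 + ? = 200, so (5,1) = 0.
Row 5 needs 200; the known cells sum to 185, so (5,3) = 15.
Using column 1: 40 + 80 + 20 + 0 + ? → (4,1) = 200 − 140 = 60.
The remaining cell in column 3 is (4,3) = 200 − 100 = 100.

100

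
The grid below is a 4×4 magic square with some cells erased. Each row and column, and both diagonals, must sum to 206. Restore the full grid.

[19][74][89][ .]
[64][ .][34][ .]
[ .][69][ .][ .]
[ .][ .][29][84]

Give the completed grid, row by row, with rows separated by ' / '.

The remaining cell in row 1 is (1,4) = 206 − 182 = 24.
Using column 3: 89 + 34 + 29 + ? → (3,3) = 206 − 152 = 54.
Main diagonal: 19 + 54 + 84 + ? = 206, so (2,2) = 49.
Using anti-diagonal: 24 + 34 + 69 + ? → (4,1) = 206 − 127 = 79.
Row 2 needs 206; the known cells sum to 147, so (2,4) = 59.
Row 4 needs 206; the known cells sum to 192, so (4,2) = 14.
From column 1, 206 − (19 + 64 + 79) gives (3,1) = 44.
Column 4: 24 + 59 + 84 + ? = 206, so (3,4) = 39.

19 74 89 24 / 64 49 34 59 / 44 69 54 39 / 79 14 29 84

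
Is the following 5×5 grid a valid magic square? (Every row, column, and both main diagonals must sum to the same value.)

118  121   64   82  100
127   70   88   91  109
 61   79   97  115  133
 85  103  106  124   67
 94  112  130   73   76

Row 1: 118 + 121 + 64 + 82 + 100 = 485.
Row 2: 127 + 70 + 88 + 91 + 109 = 485.
Row 3: 61 + 79 + 97 + 115 + 133 = 485.
Row 4: 85 + 103 + 106 + 124 + 67 = 485.
Row 5: 94 + 112 + 130 + 73 + 76 = 485.
Column 1: 118 + 127 + 61 + 85 + 94 = 485.
Column 2: 121 + 70 + 79 + 103 + 112 = 485.
Column 3: 64 + 88 + 97 + 106 + 130 = 485.
Column 4: 82 + 91 + 115 + 124 + 73 = 485.
Column 5: 100 + 109 + 133 + 67 + 76 = 485.
Main diagonal: 118 + 70 + 97 + 124 + 76 = 485.
Anti-diagonal: 100 + 91 + 97 + 103 + 94 = 485.
All lines sum to 485.

Yes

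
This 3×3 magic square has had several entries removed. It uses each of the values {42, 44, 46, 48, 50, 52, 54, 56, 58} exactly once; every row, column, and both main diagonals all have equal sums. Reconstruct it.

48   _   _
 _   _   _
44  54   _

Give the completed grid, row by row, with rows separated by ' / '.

The 9 entries sum to 450, so each line sums to 450/3 = 150.
Row 3: 44 + 54 + ? = 150, so (3,3) = 52.
From column 1, 150 − (48 + 44) gives (2,1) = 58.
Main diagonal must total 150; the given cells sum to 100, so (2,2) = 50.
Anti-diagonal must total 150; the given cells sum to 94, so (1,3) = 56.
Row 1: 48 + 56 + ? = 150, so (1,2) = 46.
The remaining cell in row 2 is (2,3) = 150 − 108 = 42.

48 46 56 / 58 50 42 / 44 54 52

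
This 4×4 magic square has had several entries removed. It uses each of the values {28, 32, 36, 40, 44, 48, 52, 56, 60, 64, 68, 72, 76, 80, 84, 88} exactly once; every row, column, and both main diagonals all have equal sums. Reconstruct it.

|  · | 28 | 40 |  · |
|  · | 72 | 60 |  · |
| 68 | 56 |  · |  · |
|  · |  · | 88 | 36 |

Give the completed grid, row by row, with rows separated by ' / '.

80 28 40 84 / 52 72 60 48 / 68 56 44 64 / 32 76 88 36

The 16 entries sum to 928, so each line sums to 928/4 = 232.
From column 2, 232 − (28 + 72 + 56) gives (4,2) = 76.
Column 3: 40 + 60 + 88 + ? = 232, so (3,3) = 44.
Main diagonal needs 232; the known cells sum to 152, so (1,1) = 80.
From row 1, 232 − (80 + 28 + 40) gives (1,4) = 84.
From row 3, 232 − (68 + 56 + 44) gives (3,4) = 64.
Row 4: 76 + 88 + 36 + ? = 232, so (4,1) = 32.
Column 1: 80 + 68 + 32 + ? = 232, so (2,1) = 52.
The remaining cell in column 4 is (2,4) = 232 − 184 = 48.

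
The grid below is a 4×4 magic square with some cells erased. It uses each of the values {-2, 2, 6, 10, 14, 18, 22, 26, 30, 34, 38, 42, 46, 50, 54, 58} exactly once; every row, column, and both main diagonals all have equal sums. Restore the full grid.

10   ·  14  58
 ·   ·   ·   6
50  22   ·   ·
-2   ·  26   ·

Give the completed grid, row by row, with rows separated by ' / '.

The 16 entries sum to 448, so each line sums to 448/4 = 112.
Row 1 needs 112; the known cells sum to 82, so (1,2) = 30.
The remaining cell in column 1 is (2,1) = 112 − 58 = 54.
Anti-diagonal must total 112; the given cells sum to 78, so (2,3) = 34.
Using row 2: 54 + 34 + 6 + ? → (2,2) = 112 − 94 = 18.
Using column 2: 30 + 18 + 22 + ? → (4,2) = 112 − 70 = 42.
The remaining cell in column 3 is (3,3) = 112 − 74 = 38.
Main diagonal must total 112; the given cells sum to 66, so (4,4) = 46.
Row 3 must total 112; the given cells sum to 110, so (3,4) = 2.

10 30 14 58 / 54 18 34 6 / 50 22 38 2 / -2 42 26 46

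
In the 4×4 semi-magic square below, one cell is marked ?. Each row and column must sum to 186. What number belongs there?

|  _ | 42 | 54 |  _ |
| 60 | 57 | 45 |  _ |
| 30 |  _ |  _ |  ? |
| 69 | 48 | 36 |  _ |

66

Row 2 must total 186; the given cells sum to 162, so (2,4) = 24.
Row 4: 69 + 48 + 36 + ? = 186, so (4,4) = 33.
From column 1, 186 − (60 + 30 + 69) gives (1,1) = 27.
The remaining cell in column 2 is (3,2) = 186 − 147 = 39.
The remaining cell in column 3 is (3,3) = 186 − 135 = 51.
Row 1 needs 186; the known cells sum to 123, so (1,4) = 63.
Using row 3: 30 + 39 + 51 + ? → (3,4) = 186 − 120 = 66.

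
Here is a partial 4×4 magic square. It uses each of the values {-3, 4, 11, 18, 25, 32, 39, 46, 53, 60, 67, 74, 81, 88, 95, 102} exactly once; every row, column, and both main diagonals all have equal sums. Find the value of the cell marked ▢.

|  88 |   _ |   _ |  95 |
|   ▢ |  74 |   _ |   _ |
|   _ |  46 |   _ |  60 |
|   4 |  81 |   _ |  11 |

39

The 16 entries sum to 792, so each line sums to 792/4 = 198.
Row 4 needs 198; the known cells sum to 96, so (4,3) = 102.
Column 2 needs 198; the known cells sum to 201, so (1,2) = -3.
Column 4: 95 + 60 + 11 + ? = 198, so (2,4) = 32.
The remaining cell in main diagonal is (3,3) = 198 − 173 = 25.
Anti-diagonal must total 198; the given cells sum to 145, so (2,3) = 53.
Row 1 must total 198; the given cells sum to 180, so (1,3) = 18.
From row 2, 198 − (74 + 53 + 32) gives (2,1) = 39.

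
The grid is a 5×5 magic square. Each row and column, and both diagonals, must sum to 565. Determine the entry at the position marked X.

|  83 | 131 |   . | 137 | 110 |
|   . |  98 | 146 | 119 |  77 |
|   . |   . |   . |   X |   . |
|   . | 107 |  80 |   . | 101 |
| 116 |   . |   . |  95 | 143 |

From row 1, 565 − (83 + 131 + 137 + 110) gives (1,3) = 104.
The remaining cell in row 2 is (2,1) = 565 − 440 = 125.
Column 5: 110 + 77 + 101 + 143 + ? = 565, so (3,5) = 134.
Anti-diagonal must total 565; the given cells sum to 452, so (3,3) = 113.
Column 3 needs 565; the known cells sum to 443, so (5,3) = 122.
Main diagonal: 83 + 98 + 113 + 143 + ? = 565, so (4,4) = 128.
From row 4, 565 − (107 + 80 + 128 + 101) gives (4,1) = 149.
Row 5 needs 565; the known cells sum to 476, so (5,2) = 89.
Column 1 must total 565; the given cells sum to 473, so (3,1) = 92.
From column 2, 565 − (131 + 98 + 107 + 89) gives (3,2) = 140.
Using column 4: 137 + 119 + 128 + 95 + ? → (3,4) = 565 − 479 = 86.

86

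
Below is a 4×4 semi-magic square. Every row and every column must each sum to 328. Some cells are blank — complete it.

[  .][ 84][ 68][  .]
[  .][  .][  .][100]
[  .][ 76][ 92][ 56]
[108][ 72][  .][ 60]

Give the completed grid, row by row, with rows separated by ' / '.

From row 3, 328 − (76 + 92 + 56) gives (3,1) = 104.
From row 4, 328 − (108 + 72 + 60) gives (4,3) = 88.
Column 2: 84 + 76 + 72 + ? = 328, so (2,2) = 96.
The remaining cell in column 3 is (2,3) = 328 − 248 = 80.
Column 4 must total 328; the given cells sum to 216, so (1,4) = 112.
From row 1, 328 − (84 + 68 + 112) gives (1,1) = 64.
The remaining cell in row 2 is (2,1) = 328 − 276 = 52.

64 84 68 112 / 52 96 80 100 / 104 76 92 56 / 108 72 88 60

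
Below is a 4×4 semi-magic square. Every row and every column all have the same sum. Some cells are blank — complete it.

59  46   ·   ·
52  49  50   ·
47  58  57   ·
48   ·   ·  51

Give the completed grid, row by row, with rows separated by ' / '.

Column 1 is already complete: 59 + 52 + 47 + 48 = 206, so that is the magic constant.
Row 2 must total 206; the given cells sum to 151, so (2,4) = 55.
Row 3 must total 206; the given cells sum to 162, so (3,4) = 44.
Column 2 must total 206; the given cells sum to 153, so (4,2) = 53.
Using column 4: 55 + 44 + 51 + ? → (1,4) = 206 − 150 = 56.
Row 1 needs 206; the known cells sum to 161, so (1,3) = 45.
Using row 4: 48 + 53 + 51 + ? → (4,3) = 206 − 152 = 54.

59 46 45 56 / 52 49 50 55 / 47 58 57 44 / 48 53 54 51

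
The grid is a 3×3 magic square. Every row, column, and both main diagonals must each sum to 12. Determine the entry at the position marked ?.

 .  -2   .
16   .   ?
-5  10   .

-8

Row 3: -5 + 10 + ? = 12, so (3,3) = 7.
The remaining cell in column 1 is (1,1) = 12 − 11 = 1.
The remaining cell in column 2 is (2,2) = 12 − 8 = 4.
Using anti-diagonal: 4 + (-5) + ? → (1,3) = 12 − (-1) = 13.
Row 2 must total 12; the given cells sum to 20, so (2,3) = -8.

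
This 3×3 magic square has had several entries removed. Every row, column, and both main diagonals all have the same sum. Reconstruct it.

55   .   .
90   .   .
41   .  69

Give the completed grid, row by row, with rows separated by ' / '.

55 48 83 / 90 62 34 / 41 76 69

Column 1 is already complete: 55 + 90 + 41 = 186, so that is the magic constant.
Row 3 must total 186; the given cells sum to 110, so (3,2) = 76.
Main diagonal must total 186; the given cells sum to 124, so (2,2) = 62.
The remaining cell in anti-diagonal is (1,3) = 186 − 103 = 83.
The remaining cell in row 1 is (1,2) = 186 − 138 = 48.
Row 2: 90 + 62 + ? = 186, so (2,3) = 34.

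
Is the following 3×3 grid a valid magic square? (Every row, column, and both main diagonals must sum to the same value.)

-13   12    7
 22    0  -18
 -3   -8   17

Row 1: -13 + 12 + 7 = 6.
Row 2: 22 + 0 + (-18) = 4.
Row 3: -3 + (-8) + 17 = 6.
Column 1: -13 + 22 + (-3) = 6.
Column 2: 12 + 0 + (-8) = 4.
Column 3: 7 + (-18) + 17 = 6.
Main diagonal: -13 + 0 + 17 = 4.
Anti-diagonal: 7 + 0 + (-3) = 4.

No — anti-diagonal sums to 4 but column 3 sums to 6.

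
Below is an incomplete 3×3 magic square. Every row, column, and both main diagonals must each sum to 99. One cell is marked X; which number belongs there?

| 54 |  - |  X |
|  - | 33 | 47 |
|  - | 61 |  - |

Row 2: 33 + 47 + ? = 99, so (2,1) = 19.
The remaining cell in column 1 is (3,1) = 99 − 73 = 26.
From column 2, 99 − (33 + 61) gives (1,2) = 5.
Main diagonal needs 99; the known cells sum to 87, so (3,3) = 12.
From anti-diagonal, 99 − (33 + 26) gives (1,3) = 40.

40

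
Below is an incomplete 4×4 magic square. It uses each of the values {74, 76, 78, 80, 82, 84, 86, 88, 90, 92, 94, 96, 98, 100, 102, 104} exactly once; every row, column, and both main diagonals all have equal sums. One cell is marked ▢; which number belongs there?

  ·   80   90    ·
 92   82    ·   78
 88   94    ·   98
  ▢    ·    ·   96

74

The 16 entries sum to 1424, so each line sums to 1424/4 = 356.
Row 2 needs 356; the known cells sum to 252, so (2,3) = 104.
Row 3 needs 356; the known cells sum to 280, so (3,3) = 76.
Column 2: 80 + 82 + 94 + ? = 356, so (4,2) = 100.
Column 3: 90 + 104 + 76 + ? = 356, so (4,3) = 86.
Column 4 needs 356; the known cells sum to 272, so (1,4) = 84.
From main diagonal, 356 − (82 + 76 + 96) gives (1,1) = 102.
Anti-diagonal must total 356; the given cells sum to 282, so (4,1) = 74.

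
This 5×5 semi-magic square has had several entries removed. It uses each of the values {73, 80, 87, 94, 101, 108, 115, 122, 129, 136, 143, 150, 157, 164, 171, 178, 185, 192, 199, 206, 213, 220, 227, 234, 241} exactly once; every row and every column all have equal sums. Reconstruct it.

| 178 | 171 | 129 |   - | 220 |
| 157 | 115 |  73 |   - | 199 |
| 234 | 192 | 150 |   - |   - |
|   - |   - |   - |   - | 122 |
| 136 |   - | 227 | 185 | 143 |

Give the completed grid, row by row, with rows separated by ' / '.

The 25 entries sum to 3925, so each line sums to 3925/5 = 785.
Row 1: 178 + 171 + 129 + 220 + ? = 785, so (1,4) = 87.
Row 2: 157 + 115 + 73 + 199 + ? = 785, so (2,4) = 241.
Using row 5: 136 + 227 + 185 + 143 + ? → (5,2) = 785 − 691 = 94.
Column 1: 178 + 157 + 234 + 136 + ? = 785, so (4,1) = 80.
The remaining cell in column 2 is (4,2) = 785 − 572 = 213.
Column 3 needs 785; the known cells sum to 579, so (4,3) = 206.
Column 5: 220 + 199 + 122 + 143 + ? = 785, so (3,5) = 101.
Row 3 needs 785; the known cells sum to 677, so (3,4) = 108.
Row 4: 80 + 213 + 206 + 122 + ? = 785, so (4,4) = 164.

178 171 129 87 220 / 157 115 73 241 199 / 234 192 150 108 101 / 80 213 206 164 122 / 136 94 227 185 143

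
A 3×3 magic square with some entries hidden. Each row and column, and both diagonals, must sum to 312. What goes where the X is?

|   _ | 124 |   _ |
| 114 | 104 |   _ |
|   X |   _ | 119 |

Row 2 needs 312; the known cells sum to 218, so (2,3) = 94.
Column 2 needs 312; the known cells sum to 228, so (3,2) = 84.
Column 3 must total 312; the given cells sum to 213, so (1,3) = 99.
Main diagonal needs 312; the known cells sum to 223, so (1,1) = 89.
The remaining cell in anti-diagonal is (3,1) = 312 − 203 = 109.

109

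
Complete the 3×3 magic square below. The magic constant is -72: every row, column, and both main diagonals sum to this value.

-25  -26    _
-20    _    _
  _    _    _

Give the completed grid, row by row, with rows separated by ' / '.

-25 -26 -21 / -20 -24 -28 / -27 -22 -23

Row 1 needs -72; the known cells sum to -51, so (1,3) = -21.
Column 1 needs -72; the known cells sum to -45, so (3,1) = -27.
The remaining cell in anti-diagonal is (2,2) = -72 − (-48) = -24.
Row 2 must total -72; the given cells sum to -44, so (2,3) = -28.
Using column 2: -26 + (-24) + ? → (3,2) = -72 − (-50) = -22.
Column 3 must total -72; the given cells sum to -49, so (3,3) = -23.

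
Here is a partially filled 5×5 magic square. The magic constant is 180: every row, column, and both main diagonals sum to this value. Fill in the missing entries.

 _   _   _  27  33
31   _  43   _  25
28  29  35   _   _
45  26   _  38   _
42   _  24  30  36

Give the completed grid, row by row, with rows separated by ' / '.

34 40 46 27 33 / 31 37 43 44 25 / 28 29 35 41 47 / 45 26 32 38 39 / 42 48 24 30 36

The remaining cell in row 5 is (5,2) = 180 − 132 = 48.
Column 1 needs 180; the known cells sum to 146, so (1,1) = 34.
Main diagonal needs 180; the known cells sum to 143, so (2,2) = 37.
Anti-diagonal must total 180; the given cells sum to 136, so (2,4) = 44.
Column 2 needs 180; the known cells sum to 140, so (1,2) = 40.
Column 4 needs 180; the known cells sum to 139, so (3,4) = 41.
The remaining cell in row 1 is (1,3) = 180 − 134 = 46.
The remaining cell in row 3 is (3,5) = 180 − 133 = 47.
Using column 3: 46 + 43 + 35 + 24 + ? → (4,3) = 180 − 148 = 32.
The remaining cell in column 5 is (4,5) = 180 − 141 = 39.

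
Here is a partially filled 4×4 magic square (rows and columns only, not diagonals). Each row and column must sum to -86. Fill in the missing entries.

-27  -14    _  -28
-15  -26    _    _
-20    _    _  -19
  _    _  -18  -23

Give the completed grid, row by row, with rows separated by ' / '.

-27 -14 -17 -28 / -15 -26 -29 -16 / -20 -25 -22 -19 / -24 -21 -18 -23

Row 1: -27 + (-14) + (-28) + ? = -86, so (1,3) = -17.
The remaining cell in column 1 is (4,1) = -86 − (-62) = -24.
Column 4 needs -86; the known cells sum to -70, so (2,4) = -16.
From row 2, -86 − (-15 + (-26) + (-16)) gives (2,3) = -29.
Row 4: -24 + (-18) + (-23) + ? = -86, so (4,2) = -21.
The remaining cell in column 2 is (3,2) = -86 − (-61) = -25.
Column 3 needs -86; the known cells sum to -64, so (3,3) = -22.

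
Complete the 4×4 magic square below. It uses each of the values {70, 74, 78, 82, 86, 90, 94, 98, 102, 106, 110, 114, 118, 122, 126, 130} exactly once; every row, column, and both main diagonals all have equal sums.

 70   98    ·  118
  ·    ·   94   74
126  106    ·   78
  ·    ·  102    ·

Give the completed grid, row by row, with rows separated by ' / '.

The 16 entries sum to 1600, so each line sums to 1600/4 = 400.
The remaining cell in row 1 is (1,3) = 400 − 286 = 114.
Row 3 must total 400; the given cells sum to 310, so (3,3) = 90.
Column 4 must total 400; the given cells sum to 270, so (4,4) = 130.
The remaining cell in main diagonal is (2,2) = 400 − 290 = 110.
From anti-diagonal, 400 − (118 + 94 + 106) gives (4,1) = 82.
Row 2 needs 400; the known cells sum to 278, so (2,1) = 122.
From row 4, 400 − (82 + 102 + 130) gives (4,2) = 86.

70 98 114 118 / 122 110 94 74 / 126 106 90 78 / 82 86 102 130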